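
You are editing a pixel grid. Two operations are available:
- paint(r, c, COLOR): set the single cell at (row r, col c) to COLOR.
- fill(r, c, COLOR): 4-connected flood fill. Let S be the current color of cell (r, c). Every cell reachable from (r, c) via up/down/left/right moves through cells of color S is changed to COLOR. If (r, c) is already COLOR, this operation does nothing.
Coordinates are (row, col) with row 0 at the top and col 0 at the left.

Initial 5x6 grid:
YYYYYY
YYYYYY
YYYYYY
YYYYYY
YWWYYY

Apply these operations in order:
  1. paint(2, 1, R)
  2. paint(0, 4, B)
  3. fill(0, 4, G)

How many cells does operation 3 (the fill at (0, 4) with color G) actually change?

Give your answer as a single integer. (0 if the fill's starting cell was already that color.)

Answer: 1

Derivation:
After op 1 paint(2,1,R):
YYYYYY
YYYYYY
YRYYYY
YYYYYY
YWWYYY
After op 2 paint(0,4,B):
YYYYBY
YYYYYY
YRYYYY
YYYYYY
YWWYYY
After op 3 fill(0,4,G) [1 cells changed]:
YYYYGY
YYYYYY
YRYYYY
YYYYYY
YWWYYY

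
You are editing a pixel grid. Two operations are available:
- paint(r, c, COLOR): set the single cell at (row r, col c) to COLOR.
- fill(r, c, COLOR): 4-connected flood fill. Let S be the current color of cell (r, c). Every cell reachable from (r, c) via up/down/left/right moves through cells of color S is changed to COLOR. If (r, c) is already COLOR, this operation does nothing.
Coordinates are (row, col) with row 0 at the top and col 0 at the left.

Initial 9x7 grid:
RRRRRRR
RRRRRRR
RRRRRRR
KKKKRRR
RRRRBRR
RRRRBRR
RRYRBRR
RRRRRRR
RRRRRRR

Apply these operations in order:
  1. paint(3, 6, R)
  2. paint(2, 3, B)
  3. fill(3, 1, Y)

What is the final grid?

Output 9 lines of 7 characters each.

Answer: RRRRRRR
RRRRRRR
RRRBRRR
YYYYRRR
RRRRBRR
RRRRBRR
RRYRBRR
RRRRRRR
RRRRRRR

Derivation:
After op 1 paint(3,6,R):
RRRRRRR
RRRRRRR
RRRRRRR
KKKKRRR
RRRRBRR
RRRRBRR
RRYRBRR
RRRRRRR
RRRRRRR
After op 2 paint(2,3,B):
RRRRRRR
RRRRRRR
RRRBRRR
KKKKRRR
RRRRBRR
RRRRBRR
RRYRBRR
RRRRRRR
RRRRRRR
After op 3 fill(3,1,Y) [4 cells changed]:
RRRRRRR
RRRRRRR
RRRBRRR
YYYYRRR
RRRRBRR
RRRRBRR
RRYRBRR
RRRRRRR
RRRRRRR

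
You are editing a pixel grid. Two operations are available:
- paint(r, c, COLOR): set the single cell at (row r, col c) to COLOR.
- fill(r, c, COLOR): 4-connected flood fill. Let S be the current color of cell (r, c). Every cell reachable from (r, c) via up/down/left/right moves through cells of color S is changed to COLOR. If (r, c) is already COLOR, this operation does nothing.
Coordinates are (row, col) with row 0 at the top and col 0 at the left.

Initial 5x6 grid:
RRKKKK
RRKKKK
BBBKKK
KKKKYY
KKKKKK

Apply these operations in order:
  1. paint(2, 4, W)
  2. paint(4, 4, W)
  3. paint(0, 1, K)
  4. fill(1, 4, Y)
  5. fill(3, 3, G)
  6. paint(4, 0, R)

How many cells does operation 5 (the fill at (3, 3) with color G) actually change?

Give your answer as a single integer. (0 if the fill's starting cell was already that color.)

After op 1 paint(2,4,W):
RRKKKK
RRKKKK
BBBKWK
KKKKYY
KKKKKK
After op 2 paint(4,4,W):
RRKKKK
RRKKKK
BBBKWK
KKKKYY
KKKKWK
After op 3 paint(0,1,K):
RKKKKK
RRKKKK
BBBKWK
KKKKYY
KKKKWK
After op 4 fill(1,4,Y) [19 cells changed]:
RYYYYY
RRYYYY
BBBYWY
YYYYYY
YYYYWK
After op 5 fill(3,3,G) [21 cells changed]:
RGGGGG
RRGGGG
BBBGWG
GGGGGG
GGGGWK

Answer: 21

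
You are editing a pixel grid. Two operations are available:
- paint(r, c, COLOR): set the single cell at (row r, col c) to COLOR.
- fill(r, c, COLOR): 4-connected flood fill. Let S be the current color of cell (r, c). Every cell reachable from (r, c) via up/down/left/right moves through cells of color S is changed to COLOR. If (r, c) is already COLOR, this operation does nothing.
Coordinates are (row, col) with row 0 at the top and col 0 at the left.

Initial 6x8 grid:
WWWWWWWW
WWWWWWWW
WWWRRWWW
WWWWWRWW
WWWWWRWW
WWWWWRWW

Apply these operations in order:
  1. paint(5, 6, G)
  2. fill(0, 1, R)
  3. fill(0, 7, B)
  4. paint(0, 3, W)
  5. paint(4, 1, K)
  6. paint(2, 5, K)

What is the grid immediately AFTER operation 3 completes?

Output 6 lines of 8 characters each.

After op 1 paint(5,6,G):
WWWWWWWW
WWWWWWWW
WWWRRWWW
WWWWWRWW
WWWWWRWW
WWWWWRGW
After op 2 fill(0,1,R) [42 cells changed]:
RRRRRRRR
RRRRRRRR
RRRRRRRR
RRRRRRRR
RRRRRRRR
RRRRRRGR
After op 3 fill(0,7,B) [47 cells changed]:
BBBBBBBB
BBBBBBBB
BBBBBBBB
BBBBBBBB
BBBBBBBB
BBBBBBGB

Answer: BBBBBBBB
BBBBBBBB
BBBBBBBB
BBBBBBBB
BBBBBBBB
BBBBBBGB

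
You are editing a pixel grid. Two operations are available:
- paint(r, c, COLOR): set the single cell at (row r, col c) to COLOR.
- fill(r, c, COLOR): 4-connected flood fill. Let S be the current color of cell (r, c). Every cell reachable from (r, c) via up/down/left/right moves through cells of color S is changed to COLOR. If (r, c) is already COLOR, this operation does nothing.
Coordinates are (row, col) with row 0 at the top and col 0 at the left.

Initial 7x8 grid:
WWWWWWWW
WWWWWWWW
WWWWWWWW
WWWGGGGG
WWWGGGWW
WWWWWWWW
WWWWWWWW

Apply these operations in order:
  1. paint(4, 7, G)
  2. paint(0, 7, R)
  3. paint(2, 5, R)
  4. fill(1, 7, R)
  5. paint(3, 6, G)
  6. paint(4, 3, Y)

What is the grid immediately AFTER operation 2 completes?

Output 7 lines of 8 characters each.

Answer: WWWWWWWR
WWWWWWWW
WWWWWWWW
WWWGGGGG
WWWGGGWG
WWWWWWWW
WWWWWWWW

Derivation:
After op 1 paint(4,7,G):
WWWWWWWW
WWWWWWWW
WWWWWWWW
WWWGGGGG
WWWGGGWG
WWWWWWWW
WWWWWWWW
After op 2 paint(0,7,R):
WWWWWWWR
WWWWWWWW
WWWWWWWW
WWWGGGGG
WWWGGGWG
WWWWWWWW
WWWWWWWW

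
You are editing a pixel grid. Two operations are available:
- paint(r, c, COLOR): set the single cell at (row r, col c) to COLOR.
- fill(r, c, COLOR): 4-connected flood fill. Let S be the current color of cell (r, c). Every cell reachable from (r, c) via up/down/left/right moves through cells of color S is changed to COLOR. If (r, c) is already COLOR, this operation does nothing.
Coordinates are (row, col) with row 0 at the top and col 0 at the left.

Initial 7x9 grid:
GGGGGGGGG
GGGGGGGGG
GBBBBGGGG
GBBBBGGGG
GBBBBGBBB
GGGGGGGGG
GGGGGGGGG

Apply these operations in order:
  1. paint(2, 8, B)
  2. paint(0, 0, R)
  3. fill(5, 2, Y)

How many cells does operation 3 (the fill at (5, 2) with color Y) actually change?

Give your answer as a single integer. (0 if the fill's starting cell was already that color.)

Answer: 46

Derivation:
After op 1 paint(2,8,B):
GGGGGGGGG
GGGGGGGGG
GBBBBGGGB
GBBBBGGGG
GBBBBGBBB
GGGGGGGGG
GGGGGGGGG
After op 2 paint(0,0,R):
RGGGGGGGG
GGGGGGGGG
GBBBBGGGB
GBBBBGGGG
GBBBBGBBB
GGGGGGGGG
GGGGGGGGG
After op 3 fill(5,2,Y) [46 cells changed]:
RYYYYYYYY
YYYYYYYYY
YBBBBYYYB
YBBBBYYYY
YBBBBYBBB
YYYYYYYYY
YYYYYYYYY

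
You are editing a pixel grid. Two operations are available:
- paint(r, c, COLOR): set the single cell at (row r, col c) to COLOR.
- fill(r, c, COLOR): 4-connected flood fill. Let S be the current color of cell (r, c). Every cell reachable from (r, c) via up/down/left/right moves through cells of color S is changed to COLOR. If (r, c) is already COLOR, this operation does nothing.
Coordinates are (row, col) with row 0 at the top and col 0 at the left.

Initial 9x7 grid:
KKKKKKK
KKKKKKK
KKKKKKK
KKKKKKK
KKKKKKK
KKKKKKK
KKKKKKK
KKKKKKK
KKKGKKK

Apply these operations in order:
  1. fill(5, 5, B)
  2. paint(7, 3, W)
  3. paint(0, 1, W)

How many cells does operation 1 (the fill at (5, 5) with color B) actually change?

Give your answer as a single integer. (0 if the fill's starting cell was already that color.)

Answer: 62

Derivation:
After op 1 fill(5,5,B) [62 cells changed]:
BBBBBBB
BBBBBBB
BBBBBBB
BBBBBBB
BBBBBBB
BBBBBBB
BBBBBBB
BBBBBBB
BBBGBBB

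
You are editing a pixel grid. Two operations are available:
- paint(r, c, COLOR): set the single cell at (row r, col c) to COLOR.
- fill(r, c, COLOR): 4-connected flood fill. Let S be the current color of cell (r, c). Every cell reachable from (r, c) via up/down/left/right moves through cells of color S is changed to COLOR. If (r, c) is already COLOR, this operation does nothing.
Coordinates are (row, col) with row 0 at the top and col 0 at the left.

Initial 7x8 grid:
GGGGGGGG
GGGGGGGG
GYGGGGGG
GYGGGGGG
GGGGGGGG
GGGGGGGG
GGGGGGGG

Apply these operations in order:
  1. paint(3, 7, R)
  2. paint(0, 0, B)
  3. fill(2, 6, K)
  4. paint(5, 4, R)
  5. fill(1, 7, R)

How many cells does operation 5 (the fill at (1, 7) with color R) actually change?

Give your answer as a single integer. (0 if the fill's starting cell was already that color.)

After op 1 paint(3,7,R):
GGGGGGGG
GGGGGGGG
GYGGGGGG
GYGGGGGR
GGGGGGGG
GGGGGGGG
GGGGGGGG
After op 2 paint(0,0,B):
BGGGGGGG
GGGGGGGG
GYGGGGGG
GYGGGGGR
GGGGGGGG
GGGGGGGG
GGGGGGGG
After op 3 fill(2,6,K) [52 cells changed]:
BKKKKKKK
KKKKKKKK
KYKKKKKK
KYKKKKKR
KKKKKKKK
KKKKKKKK
KKKKKKKK
After op 4 paint(5,4,R):
BKKKKKKK
KKKKKKKK
KYKKKKKK
KYKKKKKR
KKKKKKKK
KKKKRKKK
KKKKKKKK
After op 5 fill(1,7,R) [51 cells changed]:
BRRRRRRR
RRRRRRRR
RYRRRRRR
RYRRRRRR
RRRRRRRR
RRRRRRRR
RRRRRRRR

Answer: 51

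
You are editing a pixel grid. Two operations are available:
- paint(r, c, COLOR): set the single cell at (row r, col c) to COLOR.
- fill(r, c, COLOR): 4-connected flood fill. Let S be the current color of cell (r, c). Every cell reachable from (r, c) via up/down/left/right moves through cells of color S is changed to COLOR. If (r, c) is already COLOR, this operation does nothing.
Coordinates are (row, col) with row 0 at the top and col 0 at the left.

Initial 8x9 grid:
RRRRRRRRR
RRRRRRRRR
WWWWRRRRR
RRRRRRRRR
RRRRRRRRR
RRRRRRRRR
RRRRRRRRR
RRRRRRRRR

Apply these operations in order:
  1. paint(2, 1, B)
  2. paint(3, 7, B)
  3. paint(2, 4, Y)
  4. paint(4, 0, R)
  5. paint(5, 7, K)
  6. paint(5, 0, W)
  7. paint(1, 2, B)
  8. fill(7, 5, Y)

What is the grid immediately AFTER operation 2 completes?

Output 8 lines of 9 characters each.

After op 1 paint(2,1,B):
RRRRRRRRR
RRRRRRRRR
WBWWRRRRR
RRRRRRRRR
RRRRRRRRR
RRRRRRRRR
RRRRRRRRR
RRRRRRRRR
After op 2 paint(3,7,B):
RRRRRRRRR
RRRRRRRRR
WBWWRRRRR
RRRRRRRBR
RRRRRRRRR
RRRRRRRRR
RRRRRRRRR
RRRRRRRRR

Answer: RRRRRRRRR
RRRRRRRRR
WBWWRRRRR
RRRRRRRBR
RRRRRRRRR
RRRRRRRRR
RRRRRRRRR
RRRRRRRRR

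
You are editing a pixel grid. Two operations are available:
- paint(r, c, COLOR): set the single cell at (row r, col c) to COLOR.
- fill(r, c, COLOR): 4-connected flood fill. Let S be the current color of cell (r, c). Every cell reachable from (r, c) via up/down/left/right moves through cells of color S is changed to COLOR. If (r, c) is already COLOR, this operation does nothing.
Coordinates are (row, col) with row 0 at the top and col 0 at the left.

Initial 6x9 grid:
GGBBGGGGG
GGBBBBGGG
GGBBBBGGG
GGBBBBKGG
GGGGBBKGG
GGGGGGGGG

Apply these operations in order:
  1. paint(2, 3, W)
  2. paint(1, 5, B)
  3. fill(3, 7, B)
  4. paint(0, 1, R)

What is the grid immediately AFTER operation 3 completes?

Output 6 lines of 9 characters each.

Answer: BBBBBBBBB
BBBBBBBBB
BBBWBBBBB
BBBBBBKBB
BBBBBBKBB
BBBBBBBBB

Derivation:
After op 1 paint(2,3,W):
GGBBGGGGG
GGBBBBGGG
GGBWBBGGG
GGBBBBKGG
GGGGBBKGG
GGGGGGGGG
After op 2 paint(1,5,B):
GGBBGGGGG
GGBBBBGGG
GGBWBBGGG
GGBBBBKGG
GGGGBBKGG
GGGGGGGGG
After op 3 fill(3,7,B) [36 cells changed]:
BBBBBBBBB
BBBBBBBBB
BBBWBBBBB
BBBBBBKBB
BBBBBBKBB
BBBBBBBBB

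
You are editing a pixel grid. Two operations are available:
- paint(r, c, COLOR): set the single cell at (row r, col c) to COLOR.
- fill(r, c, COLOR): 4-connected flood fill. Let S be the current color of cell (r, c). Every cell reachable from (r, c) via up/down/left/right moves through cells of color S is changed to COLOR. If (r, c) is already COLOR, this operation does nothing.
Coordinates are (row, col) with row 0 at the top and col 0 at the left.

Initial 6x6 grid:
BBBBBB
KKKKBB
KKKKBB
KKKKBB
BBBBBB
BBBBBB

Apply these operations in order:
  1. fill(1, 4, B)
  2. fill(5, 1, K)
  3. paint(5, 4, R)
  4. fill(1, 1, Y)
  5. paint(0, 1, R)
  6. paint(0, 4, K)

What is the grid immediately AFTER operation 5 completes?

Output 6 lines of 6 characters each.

Answer: YRYYYY
YYYYYY
YYYYYY
YYYYYY
YYYYYY
YYYYRY

Derivation:
After op 1 fill(1,4,B) [0 cells changed]:
BBBBBB
KKKKBB
KKKKBB
KKKKBB
BBBBBB
BBBBBB
After op 2 fill(5,1,K) [24 cells changed]:
KKKKKK
KKKKKK
KKKKKK
KKKKKK
KKKKKK
KKKKKK
After op 3 paint(5,4,R):
KKKKKK
KKKKKK
KKKKKK
KKKKKK
KKKKKK
KKKKRK
After op 4 fill(1,1,Y) [35 cells changed]:
YYYYYY
YYYYYY
YYYYYY
YYYYYY
YYYYYY
YYYYRY
After op 5 paint(0,1,R):
YRYYYY
YYYYYY
YYYYYY
YYYYYY
YYYYYY
YYYYRY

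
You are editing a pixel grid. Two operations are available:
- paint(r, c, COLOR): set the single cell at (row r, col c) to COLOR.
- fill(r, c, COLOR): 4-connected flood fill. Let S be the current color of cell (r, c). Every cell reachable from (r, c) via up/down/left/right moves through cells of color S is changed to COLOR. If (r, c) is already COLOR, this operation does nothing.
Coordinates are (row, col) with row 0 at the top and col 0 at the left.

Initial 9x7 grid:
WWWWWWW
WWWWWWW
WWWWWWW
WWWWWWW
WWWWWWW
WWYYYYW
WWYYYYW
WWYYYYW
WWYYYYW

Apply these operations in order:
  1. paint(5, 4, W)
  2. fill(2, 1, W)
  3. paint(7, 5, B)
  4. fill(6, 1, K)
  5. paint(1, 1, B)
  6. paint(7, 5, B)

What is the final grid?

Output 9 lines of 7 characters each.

Answer: KKKKKKK
KBKKKKK
KKKKKKK
KKKKKKK
KKKKKKK
KKYYKYK
KKYYYYK
KKYYYBK
KKYYYYK

Derivation:
After op 1 paint(5,4,W):
WWWWWWW
WWWWWWW
WWWWWWW
WWWWWWW
WWWWWWW
WWYYWYW
WWYYYYW
WWYYYYW
WWYYYYW
After op 2 fill(2,1,W) [0 cells changed]:
WWWWWWW
WWWWWWW
WWWWWWW
WWWWWWW
WWWWWWW
WWYYWYW
WWYYYYW
WWYYYYW
WWYYYYW
After op 3 paint(7,5,B):
WWWWWWW
WWWWWWW
WWWWWWW
WWWWWWW
WWWWWWW
WWYYWYW
WWYYYYW
WWYYYBW
WWYYYYW
After op 4 fill(6,1,K) [48 cells changed]:
KKKKKKK
KKKKKKK
KKKKKKK
KKKKKKK
KKKKKKK
KKYYKYK
KKYYYYK
KKYYYBK
KKYYYYK
After op 5 paint(1,1,B):
KKKKKKK
KBKKKKK
KKKKKKK
KKKKKKK
KKKKKKK
KKYYKYK
KKYYYYK
KKYYYBK
KKYYYYK
After op 6 paint(7,5,B):
KKKKKKK
KBKKKKK
KKKKKKK
KKKKKKK
KKKKKKK
KKYYKYK
KKYYYYK
KKYYYBK
KKYYYYK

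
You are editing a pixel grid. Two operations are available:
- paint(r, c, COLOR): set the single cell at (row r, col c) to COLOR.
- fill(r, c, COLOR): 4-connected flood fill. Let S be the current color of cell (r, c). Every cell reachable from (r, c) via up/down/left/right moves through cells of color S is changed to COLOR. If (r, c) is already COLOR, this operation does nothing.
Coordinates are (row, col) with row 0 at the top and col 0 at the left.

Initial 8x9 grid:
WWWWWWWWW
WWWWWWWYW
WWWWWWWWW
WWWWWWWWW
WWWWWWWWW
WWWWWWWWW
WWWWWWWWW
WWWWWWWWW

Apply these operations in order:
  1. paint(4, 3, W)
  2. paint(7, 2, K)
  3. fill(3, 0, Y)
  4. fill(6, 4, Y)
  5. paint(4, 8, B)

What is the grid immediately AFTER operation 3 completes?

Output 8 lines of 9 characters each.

After op 1 paint(4,3,W):
WWWWWWWWW
WWWWWWWYW
WWWWWWWWW
WWWWWWWWW
WWWWWWWWW
WWWWWWWWW
WWWWWWWWW
WWWWWWWWW
After op 2 paint(7,2,K):
WWWWWWWWW
WWWWWWWYW
WWWWWWWWW
WWWWWWWWW
WWWWWWWWW
WWWWWWWWW
WWWWWWWWW
WWKWWWWWW
After op 3 fill(3,0,Y) [70 cells changed]:
YYYYYYYYY
YYYYYYYYY
YYYYYYYYY
YYYYYYYYY
YYYYYYYYY
YYYYYYYYY
YYYYYYYYY
YYKYYYYYY

Answer: YYYYYYYYY
YYYYYYYYY
YYYYYYYYY
YYYYYYYYY
YYYYYYYYY
YYYYYYYYY
YYYYYYYYY
YYKYYYYYY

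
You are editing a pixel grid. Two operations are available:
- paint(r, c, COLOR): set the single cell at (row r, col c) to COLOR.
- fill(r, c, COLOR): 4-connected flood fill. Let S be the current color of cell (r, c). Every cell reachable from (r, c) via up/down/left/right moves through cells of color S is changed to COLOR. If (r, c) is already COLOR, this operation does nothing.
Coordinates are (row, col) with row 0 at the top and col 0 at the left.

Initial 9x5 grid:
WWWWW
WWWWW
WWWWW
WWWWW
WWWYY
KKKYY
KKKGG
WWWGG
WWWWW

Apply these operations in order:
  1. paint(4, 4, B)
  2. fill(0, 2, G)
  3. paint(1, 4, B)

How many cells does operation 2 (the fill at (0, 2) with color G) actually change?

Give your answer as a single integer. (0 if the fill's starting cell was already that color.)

Answer: 23

Derivation:
After op 1 paint(4,4,B):
WWWWW
WWWWW
WWWWW
WWWWW
WWWYB
KKKYY
KKKGG
WWWGG
WWWWW
After op 2 fill(0,2,G) [23 cells changed]:
GGGGG
GGGGG
GGGGG
GGGGG
GGGYB
KKKYY
KKKGG
WWWGG
WWWWW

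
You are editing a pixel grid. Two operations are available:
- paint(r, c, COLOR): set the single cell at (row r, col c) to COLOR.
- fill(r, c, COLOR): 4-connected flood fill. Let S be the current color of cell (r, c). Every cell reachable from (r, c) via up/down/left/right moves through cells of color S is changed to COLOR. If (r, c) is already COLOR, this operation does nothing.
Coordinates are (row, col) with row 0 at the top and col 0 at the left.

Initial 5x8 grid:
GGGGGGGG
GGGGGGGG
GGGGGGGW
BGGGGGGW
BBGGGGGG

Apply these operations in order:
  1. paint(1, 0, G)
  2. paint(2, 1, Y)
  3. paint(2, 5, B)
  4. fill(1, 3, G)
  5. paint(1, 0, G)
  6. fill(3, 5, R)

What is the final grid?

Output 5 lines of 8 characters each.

After op 1 paint(1,0,G):
GGGGGGGG
GGGGGGGG
GGGGGGGW
BGGGGGGW
BBGGGGGG
After op 2 paint(2,1,Y):
GGGGGGGG
GGGGGGGG
GYGGGGGW
BGGGGGGW
BBGGGGGG
After op 3 paint(2,5,B):
GGGGGGGG
GGGGGGGG
GYGGGBGW
BGGGGGGW
BBGGGGGG
After op 4 fill(1,3,G) [0 cells changed]:
GGGGGGGG
GGGGGGGG
GYGGGBGW
BGGGGGGW
BBGGGGGG
After op 5 paint(1,0,G):
GGGGGGGG
GGGGGGGG
GYGGGBGW
BGGGGGGW
BBGGGGGG
After op 6 fill(3,5,R) [33 cells changed]:
RRRRRRRR
RRRRRRRR
RYRRRBRW
BRRRRRRW
BBRRRRRR

Answer: RRRRRRRR
RRRRRRRR
RYRRRBRW
BRRRRRRW
BBRRRRRR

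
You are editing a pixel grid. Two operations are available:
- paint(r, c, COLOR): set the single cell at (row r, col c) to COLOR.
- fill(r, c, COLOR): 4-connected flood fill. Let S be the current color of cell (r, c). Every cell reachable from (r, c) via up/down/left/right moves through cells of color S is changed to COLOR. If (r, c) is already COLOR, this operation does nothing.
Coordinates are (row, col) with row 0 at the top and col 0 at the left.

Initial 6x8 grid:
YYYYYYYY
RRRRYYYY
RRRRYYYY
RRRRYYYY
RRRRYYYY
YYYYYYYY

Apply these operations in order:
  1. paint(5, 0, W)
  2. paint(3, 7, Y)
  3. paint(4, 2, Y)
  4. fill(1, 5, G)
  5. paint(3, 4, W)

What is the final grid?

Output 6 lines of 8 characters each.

Answer: GGGGGGGG
RRRRGGGG
RRRRGGGG
RRRRWGGG
RRGRGGGG
WGGGGGGG

Derivation:
After op 1 paint(5,0,W):
YYYYYYYY
RRRRYYYY
RRRRYYYY
RRRRYYYY
RRRRYYYY
WYYYYYYY
After op 2 paint(3,7,Y):
YYYYYYYY
RRRRYYYY
RRRRYYYY
RRRRYYYY
RRRRYYYY
WYYYYYYY
After op 3 paint(4,2,Y):
YYYYYYYY
RRRRYYYY
RRRRYYYY
RRRRYYYY
RRYRYYYY
WYYYYYYY
After op 4 fill(1,5,G) [32 cells changed]:
GGGGGGGG
RRRRGGGG
RRRRGGGG
RRRRGGGG
RRGRGGGG
WGGGGGGG
After op 5 paint(3,4,W):
GGGGGGGG
RRRRGGGG
RRRRGGGG
RRRRWGGG
RRGRGGGG
WGGGGGGG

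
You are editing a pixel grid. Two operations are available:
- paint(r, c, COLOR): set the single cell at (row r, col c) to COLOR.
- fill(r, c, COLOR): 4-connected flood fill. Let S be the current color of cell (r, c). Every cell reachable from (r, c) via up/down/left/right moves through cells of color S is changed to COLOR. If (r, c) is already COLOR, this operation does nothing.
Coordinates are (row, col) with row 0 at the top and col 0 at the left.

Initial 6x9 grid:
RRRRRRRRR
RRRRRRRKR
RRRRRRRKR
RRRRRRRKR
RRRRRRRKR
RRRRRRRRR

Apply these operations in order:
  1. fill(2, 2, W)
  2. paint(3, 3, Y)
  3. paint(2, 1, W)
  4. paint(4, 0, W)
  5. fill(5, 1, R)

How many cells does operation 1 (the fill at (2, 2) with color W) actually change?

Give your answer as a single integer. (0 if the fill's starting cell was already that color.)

After op 1 fill(2,2,W) [50 cells changed]:
WWWWWWWWW
WWWWWWWKW
WWWWWWWKW
WWWWWWWKW
WWWWWWWKW
WWWWWWWWW

Answer: 50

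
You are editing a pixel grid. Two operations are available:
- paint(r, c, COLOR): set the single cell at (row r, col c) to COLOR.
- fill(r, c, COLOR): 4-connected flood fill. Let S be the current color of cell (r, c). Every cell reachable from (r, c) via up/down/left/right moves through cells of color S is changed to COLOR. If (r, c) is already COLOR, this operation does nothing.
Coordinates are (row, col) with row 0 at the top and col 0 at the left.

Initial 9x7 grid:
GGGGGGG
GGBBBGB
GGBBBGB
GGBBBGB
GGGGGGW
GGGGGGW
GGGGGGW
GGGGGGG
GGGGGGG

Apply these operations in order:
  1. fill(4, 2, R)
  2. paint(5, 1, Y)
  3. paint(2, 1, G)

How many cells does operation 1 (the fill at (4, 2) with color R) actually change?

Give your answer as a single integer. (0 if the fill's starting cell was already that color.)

After op 1 fill(4,2,R) [48 cells changed]:
RRRRRRR
RRBBBRB
RRBBBRB
RRBBBRB
RRRRRRW
RRRRRRW
RRRRRRW
RRRRRRR
RRRRRRR

Answer: 48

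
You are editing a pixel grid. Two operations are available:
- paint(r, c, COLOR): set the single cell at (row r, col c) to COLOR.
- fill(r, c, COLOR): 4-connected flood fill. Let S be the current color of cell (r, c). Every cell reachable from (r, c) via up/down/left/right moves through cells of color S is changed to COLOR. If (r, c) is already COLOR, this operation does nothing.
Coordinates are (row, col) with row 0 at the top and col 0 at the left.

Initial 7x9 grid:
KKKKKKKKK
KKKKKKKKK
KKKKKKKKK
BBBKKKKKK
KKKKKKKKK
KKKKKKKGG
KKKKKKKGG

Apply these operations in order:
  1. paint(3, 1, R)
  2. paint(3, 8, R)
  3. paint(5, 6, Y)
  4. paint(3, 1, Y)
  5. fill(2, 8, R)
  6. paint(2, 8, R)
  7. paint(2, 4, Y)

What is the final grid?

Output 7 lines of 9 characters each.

Answer: RRRRRRRRR
RRRRRRRRR
RRRRYRRRR
BYBRRRRRR
RRRRRRRRR
RRRRRRYGG
RRRRRRRGG

Derivation:
After op 1 paint(3,1,R):
KKKKKKKKK
KKKKKKKKK
KKKKKKKKK
BRBKKKKKK
KKKKKKKKK
KKKKKKKGG
KKKKKKKGG
After op 2 paint(3,8,R):
KKKKKKKKK
KKKKKKKKK
KKKKKKKKK
BRBKKKKKR
KKKKKKKKK
KKKKKKKGG
KKKKKKKGG
After op 3 paint(5,6,Y):
KKKKKKKKK
KKKKKKKKK
KKKKKKKKK
BRBKKKKKR
KKKKKKKKK
KKKKKKYGG
KKKKKKKGG
After op 4 paint(3,1,Y):
KKKKKKKKK
KKKKKKKKK
KKKKKKKKK
BYBKKKKKR
KKKKKKKKK
KKKKKKYGG
KKKKKKKGG
After op 5 fill(2,8,R) [54 cells changed]:
RRRRRRRRR
RRRRRRRRR
RRRRRRRRR
BYBRRRRRR
RRRRRRRRR
RRRRRRYGG
RRRRRRRGG
After op 6 paint(2,8,R):
RRRRRRRRR
RRRRRRRRR
RRRRRRRRR
BYBRRRRRR
RRRRRRRRR
RRRRRRYGG
RRRRRRRGG
After op 7 paint(2,4,Y):
RRRRRRRRR
RRRRRRRRR
RRRRYRRRR
BYBRRRRRR
RRRRRRRRR
RRRRRRYGG
RRRRRRRGG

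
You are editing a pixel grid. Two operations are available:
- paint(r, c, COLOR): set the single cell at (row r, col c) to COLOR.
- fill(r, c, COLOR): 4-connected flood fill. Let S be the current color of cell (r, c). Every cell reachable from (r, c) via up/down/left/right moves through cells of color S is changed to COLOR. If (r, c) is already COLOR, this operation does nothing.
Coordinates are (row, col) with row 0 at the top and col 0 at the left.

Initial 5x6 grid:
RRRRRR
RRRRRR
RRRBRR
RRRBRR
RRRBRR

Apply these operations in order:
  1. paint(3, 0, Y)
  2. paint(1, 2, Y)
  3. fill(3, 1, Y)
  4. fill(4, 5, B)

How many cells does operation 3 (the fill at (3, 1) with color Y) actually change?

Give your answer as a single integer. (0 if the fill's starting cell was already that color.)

Answer: 25

Derivation:
After op 1 paint(3,0,Y):
RRRRRR
RRRRRR
RRRBRR
YRRBRR
RRRBRR
After op 2 paint(1,2,Y):
RRRRRR
RRYRRR
RRRBRR
YRRBRR
RRRBRR
After op 3 fill(3,1,Y) [25 cells changed]:
YYYYYY
YYYYYY
YYYBYY
YYYBYY
YYYBYY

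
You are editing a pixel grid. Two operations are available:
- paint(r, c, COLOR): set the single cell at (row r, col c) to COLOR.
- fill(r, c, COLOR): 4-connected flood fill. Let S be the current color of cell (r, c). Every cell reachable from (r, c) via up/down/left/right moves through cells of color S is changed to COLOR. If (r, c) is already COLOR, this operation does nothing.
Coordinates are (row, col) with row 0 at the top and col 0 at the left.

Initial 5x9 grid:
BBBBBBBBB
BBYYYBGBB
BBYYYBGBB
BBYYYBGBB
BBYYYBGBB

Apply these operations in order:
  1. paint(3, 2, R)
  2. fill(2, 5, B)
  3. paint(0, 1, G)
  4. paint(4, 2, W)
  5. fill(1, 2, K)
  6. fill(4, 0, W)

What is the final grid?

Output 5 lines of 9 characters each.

Answer: WGBBBBBBB
WWKKKBGBB
WWKKKBGBB
WWRKKBGBB
WWWKKBGBB

Derivation:
After op 1 paint(3,2,R):
BBBBBBBBB
BBYYYBGBB
BBYYYBGBB
BBRYYBGBB
BBYYYBGBB
After op 2 fill(2,5,B) [0 cells changed]:
BBBBBBBBB
BBYYYBGBB
BBYYYBGBB
BBRYYBGBB
BBYYYBGBB
After op 3 paint(0,1,G):
BGBBBBBBB
BBYYYBGBB
BBYYYBGBB
BBRYYBGBB
BBYYYBGBB
After op 4 paint(4,2,W):
BGBBBBBBB
BBYYYBGBB
BBYYYBGBB
BBRYYBGBB
BBWYYBGBB
After op 5 fill(1,2,K) [10 cells changed]:
BGBBBBBBB
BBKKKBGBB
BBKKKBGBB
BBRKKBGBB
BBWKKBGBB
After op 6 fill(4,0,W) [9 cells changed]:
WGBBBBBBB
WWKKKBGBB
WWKKKBGBB
WWRKKBGBB
WWWKKBGBB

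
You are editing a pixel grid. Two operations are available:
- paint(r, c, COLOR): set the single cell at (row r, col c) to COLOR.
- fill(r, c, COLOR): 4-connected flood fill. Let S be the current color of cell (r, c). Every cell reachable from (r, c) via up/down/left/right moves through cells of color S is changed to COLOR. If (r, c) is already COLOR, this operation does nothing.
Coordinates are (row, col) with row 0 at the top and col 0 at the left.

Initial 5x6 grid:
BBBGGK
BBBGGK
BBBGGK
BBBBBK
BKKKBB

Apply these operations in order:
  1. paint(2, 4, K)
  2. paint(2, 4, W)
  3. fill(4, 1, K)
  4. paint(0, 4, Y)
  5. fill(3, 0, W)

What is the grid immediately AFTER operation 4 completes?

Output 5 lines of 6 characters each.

Answer: BBBGYK
BBBGGK
BBBGWK
BBBBBK
BKKKBB

Derivation:
After op 1 paint(2,4,K):
BBBGGK
BBBGGK
BBBGKK
BBBBBK
BKKKBB
After op 2 paint(2,4,W):
BBBGGK
BBBGGK
BBBGWK
BBBBBK
BKKKBB
After op 3 fill(4,1,K) [0 cells changed]:
BBBGGK
BBBGGK
BBBGWK
BBBBBK
BKKKBB
After op 4 paint(0,4,Y):
BBBGYK
BBBGGK
BBBGWK
BBBBBK
BKKKBB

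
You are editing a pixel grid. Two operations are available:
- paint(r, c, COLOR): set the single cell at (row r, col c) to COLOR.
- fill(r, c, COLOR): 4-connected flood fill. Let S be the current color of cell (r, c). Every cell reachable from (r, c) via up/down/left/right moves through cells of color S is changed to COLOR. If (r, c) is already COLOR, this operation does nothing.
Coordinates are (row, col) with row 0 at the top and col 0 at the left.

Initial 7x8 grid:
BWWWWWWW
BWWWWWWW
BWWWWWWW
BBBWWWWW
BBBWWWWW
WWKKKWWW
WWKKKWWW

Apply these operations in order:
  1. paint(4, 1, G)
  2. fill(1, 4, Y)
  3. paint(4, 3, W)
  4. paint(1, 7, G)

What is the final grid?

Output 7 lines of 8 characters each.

Answer: BYYYYYYY
BYYYYYYG
BYYYYYYY
BBBYYYYY
BGBWYYYY
WWKKKYYY
WWKKKYYY

Derivation:
After op 1 paint(4,1,G):
BWWWWWWW
BWWWWWWW
BWWWWWWW
BBBWWWWW
BGBWWWWW
WWKKKWWW
WWKKKWWW
After op 2 fill(1,4,Y) [37 cells changed]:
BYYYYYYY
BYYYYYYY
BYYYYYYY
BBBYYYYY
BGBYYYYY
WWKKKYYY
WWKKKYYY
After op 3 paint(4,3,W):
BYYYYYYY
BYYYYYYY
BYYYYYYY
BBBYYYYY
BGBWYYYY
WWKKKYYY
WWKKKYYY
After op 4 paint(1,7,G):
BYYYYYYY
BYYYYYYG
BYYYYYYY
BBBYYYYY
BGBWYYYY
WWKKKYYY
WWKKKYYY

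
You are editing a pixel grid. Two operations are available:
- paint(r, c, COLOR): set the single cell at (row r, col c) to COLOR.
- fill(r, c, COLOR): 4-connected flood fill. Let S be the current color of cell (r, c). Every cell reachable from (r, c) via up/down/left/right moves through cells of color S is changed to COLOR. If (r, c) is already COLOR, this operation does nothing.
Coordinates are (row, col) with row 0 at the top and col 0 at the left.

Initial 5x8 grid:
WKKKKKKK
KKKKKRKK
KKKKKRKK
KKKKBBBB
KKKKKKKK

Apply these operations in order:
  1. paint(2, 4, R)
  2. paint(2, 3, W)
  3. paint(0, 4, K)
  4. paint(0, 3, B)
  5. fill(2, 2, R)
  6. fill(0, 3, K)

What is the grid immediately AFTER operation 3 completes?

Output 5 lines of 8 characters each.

Answer: WKKKKKKK
KKKKKRKK
KKKWRRKK
KKKKBBBB
KKKKKKKK

Derivation:
After op 1 paint(2,4,R):
WKKKKKKK
KKKKKRKK
KKKKRRKK
KKKKBBBB
KKKKKKKK
After op 2 paint(2,3,W):
WKKKKKKK
KKKKKRKK
KKKWRRKK
KKKKBBBB
KKKKKKKK
After op 3 paint(0,4,K):
WKKKKKKK
KKKKKRKK
KKKWRRKK
KKKKBBBB
KKKKKKKK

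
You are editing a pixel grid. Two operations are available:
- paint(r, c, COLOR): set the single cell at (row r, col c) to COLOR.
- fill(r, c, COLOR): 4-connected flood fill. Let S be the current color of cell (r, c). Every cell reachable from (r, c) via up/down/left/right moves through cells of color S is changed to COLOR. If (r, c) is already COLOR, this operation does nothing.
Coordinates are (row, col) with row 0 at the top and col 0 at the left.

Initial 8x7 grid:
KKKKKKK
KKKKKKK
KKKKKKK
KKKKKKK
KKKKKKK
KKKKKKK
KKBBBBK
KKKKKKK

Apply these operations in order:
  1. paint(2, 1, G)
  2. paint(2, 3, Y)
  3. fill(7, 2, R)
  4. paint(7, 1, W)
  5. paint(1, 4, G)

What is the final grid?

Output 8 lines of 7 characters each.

Answer: RRRRRRR
RRRRGRR
RGRYRRR
RRRRRRR
RRRRRRR
RRRRRRR
RRBBBBR
RWRRRRR

Derivation:
After op 1 paint(2,1,G):
KKKKKKK
KKKKKKK
KGKKKKK
KKKKKKK
KKKKKKK
KKKKKKK
KKBBBBK
KKKKKKK
After op 2 paint(2,3,Y):
KKKKKKK
KKKKKKK
KGKYKKK
KKKKKKK
KKKKKKK
KKKKKKK
KKBBBBK
KKKKKKK
After op 3 fill(7,2,R) [50 cells changed]:
RRRRRRR
RRRRRRR
RGRYRRR
RRRRRRR
RRRRRRR
RRRRRRR
RRBBBBR
RRRRRRR
After op 4 paint(7,1,W):
RRRRRRR
RRRRRRR
RGRYRRR
RRRRRRR
RRRRRRR
RRRRRRR
RRBBBBR
RWRRRRR
After op 5 paint(1,4,G):
RRRRRRR
RRRRGRR
RGRYRRR
RRRRRRR
RRRRRRR
RRRRRRR
RRBBBBR
RWRRRRR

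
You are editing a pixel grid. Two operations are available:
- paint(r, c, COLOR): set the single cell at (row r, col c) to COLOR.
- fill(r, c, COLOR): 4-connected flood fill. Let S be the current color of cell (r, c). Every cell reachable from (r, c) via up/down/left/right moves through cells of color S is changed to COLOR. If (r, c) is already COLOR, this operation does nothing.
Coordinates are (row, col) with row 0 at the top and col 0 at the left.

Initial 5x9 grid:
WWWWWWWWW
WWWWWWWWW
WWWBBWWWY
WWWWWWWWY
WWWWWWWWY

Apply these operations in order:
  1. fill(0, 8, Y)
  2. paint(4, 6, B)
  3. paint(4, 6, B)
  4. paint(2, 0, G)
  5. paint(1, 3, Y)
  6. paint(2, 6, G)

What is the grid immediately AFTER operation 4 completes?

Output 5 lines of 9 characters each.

After op 1 fill(0,8,Y) [40 cells changed]:
YYYYYYYYY
YYYYYYYYY
YYYBBYYYY
YYYYYYYYY
YYYYYYYYY
After op 2 paint(4,6,B):
YYYYYYYYY
YYYYYYYYY
YYYBBYYYY
YYYYYYYYY
YYYYYYBYY
After op 3 paint(4,6,B):
YYYYYYYYY
YYYYYYYYY
YYYBBYYYY
YYYYYYYYY
YYYYYYBYY
After op 4 paint(2,0,G):
YYYYYYYYY
YYYYYYYYY
GYYBBYYYY
YYYYYYYYY
YYYYYYBYY

Answer: YYYYYYYYY
YYYYYYYYY
GYYBBYYYY
YYYYYYYYY
YYYYYYBYY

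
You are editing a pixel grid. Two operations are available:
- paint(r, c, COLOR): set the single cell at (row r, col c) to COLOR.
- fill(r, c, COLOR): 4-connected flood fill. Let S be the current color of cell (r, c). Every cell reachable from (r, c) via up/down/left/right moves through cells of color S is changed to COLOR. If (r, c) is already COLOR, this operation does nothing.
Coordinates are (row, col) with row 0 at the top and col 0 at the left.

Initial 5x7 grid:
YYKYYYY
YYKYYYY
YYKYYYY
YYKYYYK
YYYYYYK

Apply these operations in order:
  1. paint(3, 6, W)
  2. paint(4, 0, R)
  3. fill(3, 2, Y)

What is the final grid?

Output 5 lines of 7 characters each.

After op 1 paint(3,6,W):
YYKYYYY
YYKYYYY
YYKYYYY
YYKYYYW
YYYYYYK
After op 2 paint(4,0,R):
YYKYYYY
YYKYYYY
YYKYYYY
YYKYYYW
RYYYYYK
After op 3 fill(3,2,Y) [4 cells changed]:
YYYYYYY
YYYYYYY
YYYYYYY
YYYYYYW
RYYYYYK

Answer: YYYYYYY
YYYYYYY
YYYYYYY
YYYYYYW
RYYYYYK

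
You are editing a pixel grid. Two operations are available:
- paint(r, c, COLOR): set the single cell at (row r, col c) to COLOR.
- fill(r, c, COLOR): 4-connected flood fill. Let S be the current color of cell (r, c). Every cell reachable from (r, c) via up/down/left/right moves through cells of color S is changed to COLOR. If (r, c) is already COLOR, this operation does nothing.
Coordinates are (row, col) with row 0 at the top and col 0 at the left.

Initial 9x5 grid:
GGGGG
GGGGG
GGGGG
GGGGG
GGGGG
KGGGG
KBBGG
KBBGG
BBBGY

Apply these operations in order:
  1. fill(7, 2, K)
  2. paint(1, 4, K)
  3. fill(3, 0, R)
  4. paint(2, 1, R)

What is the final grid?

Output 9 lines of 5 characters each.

Answer: RRRRR
RRRRK
RRRRR
RRRRR
RRRRR
KRRRR
KKKRR
KKKRR
KKKRY

Derivation:
After op 1 fill(7,2,K) [7 cells changed]:
GGGGG
GGGGG
GGGGG
GGGGG
GGGGG
KGGGG
KKKGG
KKKGG
KKKGY
After op 2 paint(1,4,K):
GGGGG
GGGGK
GGGGG
GGGGG
GGGGG
KGGGG
KKKGG
KKKGG
KKKGY
After op 3 fill(3,0,R) [33 cells changed]:
RRRRR
RRRRK
RRRRR
RRRRR
RRRRR
KRRRR
KKKRR
KKKRR
KKKRY
After op 4 paint(2,1,R):
RRRRR
RRRRK
RRRRR
RRRRR
RRRRR
KRRRR
KKKRR
KKKRR
KKKRY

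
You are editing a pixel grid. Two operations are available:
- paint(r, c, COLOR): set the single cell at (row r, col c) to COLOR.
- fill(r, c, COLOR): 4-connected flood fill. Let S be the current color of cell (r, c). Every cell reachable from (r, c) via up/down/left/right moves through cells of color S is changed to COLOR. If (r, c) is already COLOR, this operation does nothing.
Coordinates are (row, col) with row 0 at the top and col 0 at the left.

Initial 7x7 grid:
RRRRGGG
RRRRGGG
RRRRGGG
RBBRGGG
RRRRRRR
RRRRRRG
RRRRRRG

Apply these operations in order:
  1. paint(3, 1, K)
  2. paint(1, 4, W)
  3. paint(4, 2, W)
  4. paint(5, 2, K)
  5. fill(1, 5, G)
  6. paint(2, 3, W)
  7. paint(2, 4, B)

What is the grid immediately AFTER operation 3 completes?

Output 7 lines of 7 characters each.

After op 1 paint(3,1,K):
RRRRGGG
RRRRGGG
RRRRGGG
RKBRGGG
RRRRRRR
RRRRRRG
RRRRRRG
After op 2 paint(1,4,W):
RRRRGGG
RRRRWGG
RRRRGGG
RKBRGGG
RRRRRRR
RRRRRRG
RRRRRRG
After op 3 paint(4,2,W):
RRRRGGG
RRRRWGG
RRRRGGG
RKBRGGG
RRWRRRR
RRRRRRG
RRRRRRG

Answer: RRRRGGG
RRRRWGG
RRRRGGG
RKBRGGG
RRWRRRR
RRRRRRG
RRRRRRG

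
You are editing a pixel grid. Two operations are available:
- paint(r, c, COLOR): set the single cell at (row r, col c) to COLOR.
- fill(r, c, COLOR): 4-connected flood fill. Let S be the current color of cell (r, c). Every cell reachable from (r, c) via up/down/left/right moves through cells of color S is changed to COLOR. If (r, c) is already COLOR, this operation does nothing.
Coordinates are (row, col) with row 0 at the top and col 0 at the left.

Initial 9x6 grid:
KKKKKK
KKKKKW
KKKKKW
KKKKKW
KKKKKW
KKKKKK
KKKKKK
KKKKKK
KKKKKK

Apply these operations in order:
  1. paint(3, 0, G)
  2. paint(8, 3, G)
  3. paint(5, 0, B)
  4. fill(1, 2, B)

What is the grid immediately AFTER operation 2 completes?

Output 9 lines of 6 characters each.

After op 1 paint(3,0,G):
KKKKKK
KKKKKW
KKKKKW
GKKKKW
KKKKKW
KKKKKK
KKKKKK
KKKKKK
KKKKKK
After op 2 paint(8,3,G):
KKKKKK
KKKKKW
KKKKKW
GKKKKW
KKKKKW
KKKKKK
KKKKKK
KKKKKK
KKKGKK

Answer: KKKKKK
KKKKKW
KKKKKW
GKKKKW
KKKKKW
KKKKKK
KKKKKK
KKKKKK
KKKGKK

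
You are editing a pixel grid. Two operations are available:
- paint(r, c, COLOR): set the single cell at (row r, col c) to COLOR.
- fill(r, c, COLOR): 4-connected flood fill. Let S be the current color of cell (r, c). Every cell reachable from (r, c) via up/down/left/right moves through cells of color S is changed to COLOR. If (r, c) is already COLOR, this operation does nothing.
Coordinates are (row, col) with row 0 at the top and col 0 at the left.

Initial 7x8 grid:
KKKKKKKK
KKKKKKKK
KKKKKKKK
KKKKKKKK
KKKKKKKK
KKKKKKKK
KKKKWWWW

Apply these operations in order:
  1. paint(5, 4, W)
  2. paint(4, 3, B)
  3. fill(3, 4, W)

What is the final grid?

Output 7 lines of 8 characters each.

After op 1 paint(5,4,W):
KKKKKKKK
KKKKKKKK
KKKKKKKK
KKKKKKKK
KKKKKKKK
KKKKWKKK
KKKKWWWW
After op 2 paint(4,3,B):
KKKKKKKK
KKKKKKKK
KKKKKKKK
KKKKKKKK
KKKBKKKK
KKKKWKKK
KKKKWWWW
After op 3 fill(3,4,W) [50 cells changed]:
WWWWWWWW
WWWWWWWW
WWWWWWWW
WWWWWWWW
WWWBWWWW
WWWWWWWW
WWWWWWWW

Answer: WWWWWWWW
WWWWWWWW
WWWWWWWW
WWWWWWWW
WWWBWWWW
WWWWWWWW
WWWWWWWW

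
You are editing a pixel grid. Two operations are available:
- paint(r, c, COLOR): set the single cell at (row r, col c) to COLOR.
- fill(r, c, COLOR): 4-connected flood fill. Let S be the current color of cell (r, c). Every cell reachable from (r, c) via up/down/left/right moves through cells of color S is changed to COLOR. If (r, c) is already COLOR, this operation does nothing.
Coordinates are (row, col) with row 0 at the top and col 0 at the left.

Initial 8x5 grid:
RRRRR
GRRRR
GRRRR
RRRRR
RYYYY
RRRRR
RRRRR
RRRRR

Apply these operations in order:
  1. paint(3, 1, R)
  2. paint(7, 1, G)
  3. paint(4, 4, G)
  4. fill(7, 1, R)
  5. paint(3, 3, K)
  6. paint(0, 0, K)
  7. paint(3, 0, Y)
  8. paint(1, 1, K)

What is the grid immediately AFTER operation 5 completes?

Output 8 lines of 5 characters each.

After op 1 paint(3,1,R):
RRRRR
GRRRR
GRRRR
RRRRR
RYYYY
RRRRR
RRRRR
RRRRR
After op 2 paint(7,1,G):
RRRRR
GRRRR
GRRRR
RRRRR
RYYYY
RRRRR
RRRRR
RGRRR
After op 3 paint(4,4,G):
RRRRR
GRRRR
GRRRR
RRRRR
RYYYG
RRRRR
RRRRR
RGRRR
After op 4 fill(7,1,R) [1 cells changed]:
RRRRR
GRRRR
GRRRR
RRRRR
RYYYG
RRRRR
RRRRR
RRRRR
After op 5 paint(3,3,K):
RRRRR
GRRRR
GRRRR
RRRKR
RYYYG
RRRRR
RRRRR
RRRRR

Answer: RRRRR
GRRRR
GRRRR
RRRKR
RYYYG
RRRRR
RRRRR
RRRRR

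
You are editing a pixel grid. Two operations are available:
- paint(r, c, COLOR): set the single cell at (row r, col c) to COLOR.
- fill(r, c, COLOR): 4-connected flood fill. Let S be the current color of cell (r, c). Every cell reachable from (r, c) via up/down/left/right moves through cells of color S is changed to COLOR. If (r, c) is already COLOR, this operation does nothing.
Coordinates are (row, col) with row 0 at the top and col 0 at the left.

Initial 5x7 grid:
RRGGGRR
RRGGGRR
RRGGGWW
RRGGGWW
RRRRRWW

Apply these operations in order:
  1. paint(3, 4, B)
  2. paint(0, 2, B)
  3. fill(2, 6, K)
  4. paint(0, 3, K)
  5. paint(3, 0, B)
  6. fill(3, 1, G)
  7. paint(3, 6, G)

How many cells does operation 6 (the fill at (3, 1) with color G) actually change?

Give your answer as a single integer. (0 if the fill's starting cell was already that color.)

After op 1 paint(3,4,B):
RRGGGRR
RRGGGRR
RRGGGWW
RRGGBWW
RRRRRWW
After op 2 paint(0,2,B):
RRBGGRR
RRGGGRR
RRGGGWW
RRGGBWW
RRRRRWW
After op 3 fill(2,6,K) [6 cells changed]:
RRBGGRR
RRGGGRR
RRGGGKK
RRGGBKK
RRRRRKK
After op 4 paint(0,3,K):
RRBKGRR
RRGGGRR
RRGGGKK
RRGGBKK
RRRRRKK
After op 5 paint(3,0,B):
RRBKGRR
RRGGGRR
RRGGGKK
BRGGBKK
RRRRRKK
After op 6 fill(3,1,G) [12 cells changed]:
GGBKGRR
GGGGGRR
GGGGGKK
BGGGBKK
GGGGGKK

Answer: 12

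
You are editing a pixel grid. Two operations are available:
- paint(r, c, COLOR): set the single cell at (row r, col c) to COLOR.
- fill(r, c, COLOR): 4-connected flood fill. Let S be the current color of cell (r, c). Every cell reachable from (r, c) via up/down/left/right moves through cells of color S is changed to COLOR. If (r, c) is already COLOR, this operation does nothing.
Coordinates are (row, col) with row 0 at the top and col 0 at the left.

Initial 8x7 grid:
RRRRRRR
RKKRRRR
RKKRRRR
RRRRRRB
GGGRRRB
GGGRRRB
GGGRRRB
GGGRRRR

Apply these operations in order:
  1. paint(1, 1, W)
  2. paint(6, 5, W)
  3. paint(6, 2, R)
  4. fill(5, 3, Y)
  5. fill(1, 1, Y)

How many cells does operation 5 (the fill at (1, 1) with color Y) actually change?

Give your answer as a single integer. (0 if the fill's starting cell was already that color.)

After op 1 paint(1,1,W):
RRRRRRR
RWKRRRR
RKKRRRR
RRRRRRB
GGGRRRB
GGGRRRB
GGGRRRB
GGGRRRR
After op 2 paint(6,5,W):
RRRRRRR
RWKRRRR
RKKRRRR
RRRRRRB
GGGRRRB
GGGRRRB
GGGRRWB
GGGRRRR
After op 3 paint(6,2,R):
RRRRRRR
RWKRRRR
RKKRRRR
RRRRRRB
GGGRRRB
GGGRRRB
GGRRRWB
GGGRRRR
After op 4 fill(5,3,Y) [36 cells changed]:
YYYYYYY
YWKYYYY
YKKYYYY
YYYYYYB
GGGYYYB
GGGYYYB
GGYYYWB
GGGYYYY
After op 5 fill(1,1,Y) [1 cells changed]:
YYYYYYY
YYKYYYY
YKKYYYY
YYYYYYB
GGGYYYB
GGGYYYB
GGYYYWB
GGGYYYY

Answer: 1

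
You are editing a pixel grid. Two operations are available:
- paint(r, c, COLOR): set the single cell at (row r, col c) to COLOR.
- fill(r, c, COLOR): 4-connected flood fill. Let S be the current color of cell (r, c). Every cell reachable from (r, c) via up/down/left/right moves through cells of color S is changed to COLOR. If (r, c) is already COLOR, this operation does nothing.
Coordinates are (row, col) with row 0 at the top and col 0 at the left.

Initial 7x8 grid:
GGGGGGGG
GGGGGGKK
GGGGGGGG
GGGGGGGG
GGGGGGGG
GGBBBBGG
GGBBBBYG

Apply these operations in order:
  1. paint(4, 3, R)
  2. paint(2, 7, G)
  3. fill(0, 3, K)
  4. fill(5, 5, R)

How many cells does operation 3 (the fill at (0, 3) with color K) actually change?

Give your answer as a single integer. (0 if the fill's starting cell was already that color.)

Answer: 44

Derivation:
After op 1 paint(4,3,R):
GGGGGGGG
GGGGGGKK
GGGGGGGG
GGGGGGGG
GGGRGGGG
GGBBBBGG
GGBBBBYG
After op 2 paint(2,7,G):
GGGGGGGG
GGGGGGKK
GGGGGGGG
GGGGGGGG
GGGRGGGG
GGBBBBGG
GGBBBBYG
After op 3 fill(0,3,K) [44 cells changed]:
KKKKKKKK
KKKKKKKK
KKKKKKKK
KKKKKKKK
KKKRKKKK
KKBBBBKK
KKBBBBYK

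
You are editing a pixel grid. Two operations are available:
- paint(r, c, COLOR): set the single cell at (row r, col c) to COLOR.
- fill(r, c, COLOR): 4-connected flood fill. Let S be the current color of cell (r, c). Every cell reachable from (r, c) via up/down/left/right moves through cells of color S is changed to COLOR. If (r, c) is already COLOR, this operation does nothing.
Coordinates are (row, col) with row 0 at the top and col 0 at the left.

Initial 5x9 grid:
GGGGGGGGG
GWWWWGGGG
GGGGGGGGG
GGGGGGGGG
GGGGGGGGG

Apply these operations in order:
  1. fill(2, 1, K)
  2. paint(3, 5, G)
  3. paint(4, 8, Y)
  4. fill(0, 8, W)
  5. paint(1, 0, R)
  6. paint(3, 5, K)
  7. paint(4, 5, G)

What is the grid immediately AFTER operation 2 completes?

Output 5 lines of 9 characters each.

After op 1 fill(2,1,K) [41 cells changed]:
KKKKKKKKK
KWWWWKKKK
KKKKKKKKK
KKKKKKKKK
KKKKKKKKK
After op 2 paint(3,5,G):
KKKKKKKKK
KWWWWKKKK
KKKKKKKKK
KKKKKGKKK
KKKKKKKKK

Answer: KKKKKKKKK
KWWWWKKKK
KKKKKKKKK
KKKKKGKKK
KKKKKKKKK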